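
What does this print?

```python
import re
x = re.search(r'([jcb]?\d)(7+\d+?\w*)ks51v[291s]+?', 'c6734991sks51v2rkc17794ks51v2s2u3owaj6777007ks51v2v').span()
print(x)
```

(0, 50)

The pattern matches optionally one of [jcb], then a digit (captured); then one or more of a literal '7', then one or more of a digit (lazy), then zero or more of a word character (captured); then the literal 'ks5', then the literal '1v', then one or more of one of [291s] (lazy).
The match spans [0:50] → 'c6734991sks51v2rkc17794ks51v2s2u3owaj6777007ks51v2'.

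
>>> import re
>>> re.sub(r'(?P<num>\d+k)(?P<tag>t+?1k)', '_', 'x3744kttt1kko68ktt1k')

Pattern: one or more of a digit, then a literal 'k' (captured as 'num'); then one or more of the literal 't' (lazy), then the literal '1k' (captured as 'tag').
Matches: at [1:11] → '3744kttt1k'; at [13:20] → '68ktt1k'.
Each match is replaced by '_'.

'x_ko_'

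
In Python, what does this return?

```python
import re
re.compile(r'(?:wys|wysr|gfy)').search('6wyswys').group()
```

Unlike `match`, `search` isn't anchored — it looks for the pattern anywhere in the string.
The match spans [1:4] → 'wys'.

'wys'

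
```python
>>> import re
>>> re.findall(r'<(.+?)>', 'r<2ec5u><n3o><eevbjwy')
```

`findall` collects group 1 from each match (2 total).

['2ec5u', 'n3o']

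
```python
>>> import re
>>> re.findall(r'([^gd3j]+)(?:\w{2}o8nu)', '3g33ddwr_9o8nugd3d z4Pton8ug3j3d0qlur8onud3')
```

['wr']

This matches one or more of any character except [gd3j] (captured); then exactly 2 of a word character, then the literal 'o', then the literal '8nu' (non-capturing group).
Matches: at [6:14] match 'wr_9o8nu', group 1 = 'wr'.
One capturing group, so `findall` returns just the captured substring from the one match — 1 in all.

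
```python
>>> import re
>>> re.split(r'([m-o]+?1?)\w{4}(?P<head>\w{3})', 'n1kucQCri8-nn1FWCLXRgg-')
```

The pattern matches one or more of a character in [m-o] (lazy), then optionally a literal '1' (captured); then exactly 4 of a word character; then exactly 3 of a word character (captured as 'head').
The `?` after the quantifier makes it lazy — it takes as little as possible before letting the rest of the pattern try.
Matches to split on: at [0:9] → 'n1kucQCri'; at [11:19] → 'nn1FWCLX'.
With a capturing group present, the delimiter's captured portion is kept in the result list.

['', 'n1', 'Cri', '8-', 'n', 'CLX', 'Rgg-']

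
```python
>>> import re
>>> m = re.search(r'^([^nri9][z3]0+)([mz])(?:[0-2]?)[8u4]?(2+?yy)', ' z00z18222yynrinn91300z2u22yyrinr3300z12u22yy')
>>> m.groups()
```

This matches anchored at the start of the string; then any character except [nri9], then one of [z3], then one or more of the literal '0' (captured); then one of [mz] (captured); then optionally a character in [0-2] (non-capturing group); then optionally one of [8u4]; then one or more of a literal '2' (lazy), then the literal 'yy' (captured).
`search` walks the string left to right and returns the first match it finds.
The match spans [0:12] → ' z00z18222yy'.
Captured: group 1 = ' z00', group 2 = 'z', group 3 = '222yy'.

(' z00', 'z', '222yy')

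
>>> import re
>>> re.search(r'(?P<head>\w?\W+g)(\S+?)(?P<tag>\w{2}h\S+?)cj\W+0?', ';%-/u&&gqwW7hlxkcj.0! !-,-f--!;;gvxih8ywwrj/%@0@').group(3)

The match spans [4:20] → 'u&&gqwW7hlxkcj.0'.
Captured: group 1 = 'u&&g', group 2 = 'qw', group 3 = 'W7hlxk'.

'W7hlxk'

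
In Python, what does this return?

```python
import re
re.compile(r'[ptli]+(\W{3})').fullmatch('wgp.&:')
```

This matches one or more of one of [ptli]; then exactly 3 of a non-word character (captured).
`re.fullmatch` is like wrapping the pattern in `^…$` (in single-line mode).
Here the string isn't matched end-to-end, so the call returns None.

None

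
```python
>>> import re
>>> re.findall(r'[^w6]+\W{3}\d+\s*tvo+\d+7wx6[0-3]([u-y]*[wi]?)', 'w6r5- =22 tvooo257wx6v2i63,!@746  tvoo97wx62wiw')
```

['wi']

Pattern: one or more of any character except [w6], then exactly 3 of a non-word character, then one or more of a digit; then zero or more of whitespace, then the literal 'tv', then one or more of the literal 'o'; then one or more of a digit; then the literal '7w', then the literal 'x6', then a character in [0-3]; then zero or more of a character in [u-y], then optionally one of [wi] (captured).
Walking the string: at [25:46] match '3,!@746  tvoo97wx62wi', group 1 = 'wi'.
Because there's exactly one group, `findall` drops the full match and keeps group 1 from the one hit.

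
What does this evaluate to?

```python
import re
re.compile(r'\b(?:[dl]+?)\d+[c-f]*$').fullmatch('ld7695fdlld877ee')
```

`fullmatch` succeeds only if the pattern covers the string from start to end.
Here the string isn't matched end-to-end, so the call returns None.

None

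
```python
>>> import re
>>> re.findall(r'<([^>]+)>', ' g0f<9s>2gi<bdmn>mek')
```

Matches: at [4:8] match '<9s>', group 1 = '9s'; at [11:17] match '<bdmn>', group 1 = 'bdmn'.
One capturing group, so `findall` returns just the captured substring from each match — 2 in all.

['9s', 'bdmn']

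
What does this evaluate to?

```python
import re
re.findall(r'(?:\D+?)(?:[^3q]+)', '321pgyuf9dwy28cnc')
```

['pgyuf9dwy28cnc']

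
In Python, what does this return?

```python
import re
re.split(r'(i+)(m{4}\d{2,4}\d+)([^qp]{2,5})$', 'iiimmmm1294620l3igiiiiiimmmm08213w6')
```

['iiimmmm1294620l3ig', 'iiiiii', 'mmmm08213', 'w6', '']

This matches one or more of a literal 'i' (captured); then exactly 4 of the literal 'm', then 2 to 4 of a digit, then one or more of a digit (captured); then 2 to 5 of any character except [qp] (captured); then anchored at the end.
With a capturing group present, the delimiter's captured portion is kept in the result list.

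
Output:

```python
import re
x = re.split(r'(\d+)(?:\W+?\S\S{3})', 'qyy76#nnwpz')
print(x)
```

Pattern: one or more of a digit (captured); then one or more of a non-word character (lazy), then a non-whitespace character, then exactly 3 of a non-whitespace character (non-capturing group).
Matches to split on: at [3:10] → '76#nnwp'.
With a capturing group present, the delimiter's captured portion is kept in the result list.

['qyy', '76', 'z']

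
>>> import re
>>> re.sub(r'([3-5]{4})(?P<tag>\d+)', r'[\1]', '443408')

The replacement refers to a captured group, so each match is rewritten using its own captured text.

'[4434]'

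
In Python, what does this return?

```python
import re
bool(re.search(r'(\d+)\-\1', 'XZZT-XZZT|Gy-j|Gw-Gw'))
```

False

`\1` is not a pattern — it's the concrete string captured by group 1, re-applied verbatim.
Here nothing in the string fits, so the call returns None, and `bool(None)` is False.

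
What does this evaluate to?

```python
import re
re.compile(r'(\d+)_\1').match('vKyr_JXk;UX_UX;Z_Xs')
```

None

`\1` is not a pattern — it's the concrete string captured by group 1, re-applied verbatim.
With `match`, the pattern is implicitly anchored at the beginning.
Here the string doesn't start with a match, so the call returns None.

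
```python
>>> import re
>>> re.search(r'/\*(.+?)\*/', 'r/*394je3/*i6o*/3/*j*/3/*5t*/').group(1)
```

Unlike `match`, `search` isn't anchored — it looks for the pattern anywhere in the string.
The match spans [1:16] → '/*394je3/*i6o*/'.
Captured: group 1 = '394je3/*i6o'.

'394je3/*i6o'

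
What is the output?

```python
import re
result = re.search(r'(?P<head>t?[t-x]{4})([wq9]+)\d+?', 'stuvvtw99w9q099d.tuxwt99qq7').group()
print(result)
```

tuvvtw99w9q0

Pattern: optionally a literal 't', then exactly 4 of a character in [t-x] (captured as 'head'); then one or more of one of [wq9] (captured); then one or more of a digit (lazy).
Lazy quantifiers expand one character at a time until the remainder of the pattern can match.
`search` walks the string left to right and returns the first match it finds.
The match spans [1:13] → 'tuvvtw99w9q0'.
Captured: group 1 = 'tuvvt', group 2 = 'w99w9q'.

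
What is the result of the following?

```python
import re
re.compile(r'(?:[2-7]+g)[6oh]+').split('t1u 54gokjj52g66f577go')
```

['t1u ', 'kjj', 'f', '']

The pattern matches one or more of a character in [2-7], then the literal 'g' (non-capturing group); then one or more of one of [6oh].
Matches to split on: at [4:8] → '54go'; at [11:16] → '52g66'; at [17:22] → '577go'.
Splitting on the pattern gives 4 pieces.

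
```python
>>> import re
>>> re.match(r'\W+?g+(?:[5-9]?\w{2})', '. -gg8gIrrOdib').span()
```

`match` is anchored at position 0; if the pattern doesn't fit there, it returns None.
The match spans [0:8] → '. -gg8gI'.

(0, 8)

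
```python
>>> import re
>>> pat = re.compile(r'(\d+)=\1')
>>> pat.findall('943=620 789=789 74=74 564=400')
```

['789', '74', '4']

The backreference `\1` re-matches whatever the first group consumed, character for character.
Scanning left to right: at [8:15] match '789=789', group 1 = '789'; at [16:21] match '74=74', group 1 = '74'; at [24:27] match '4=4', group 1 = '4'.
Because there's exactly one group, `findall` drops the full match and keeps group 1 from each hit.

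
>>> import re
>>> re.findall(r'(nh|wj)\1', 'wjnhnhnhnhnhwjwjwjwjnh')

`\1` is not a pattern — it's the concrete string captured by group 1, re-applied verbatim.
Walking the string: at [2:6] match 'nhnh', group 1 = 'nh'; at [6:10] match 'nhnh', group 1 = 'nh'; at [12:16] match 'wjwj', group 1 = 'wj'; at [16:20] match 'wjwj', group 1 = 'wj'.
One capturing group, so `findall` returns just the captured substring from each match — 4 in all.

['nh', 'nh', 'wj', 'wj']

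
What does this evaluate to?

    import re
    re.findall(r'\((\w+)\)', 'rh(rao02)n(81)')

Walking the string: at [2:9] match '(rao02)', group 1 = 'rao02'; at [10:14] match '(81)', group 1 = '81'.
`findall` collects group 1 from each match (2 total).

['rao02', '81']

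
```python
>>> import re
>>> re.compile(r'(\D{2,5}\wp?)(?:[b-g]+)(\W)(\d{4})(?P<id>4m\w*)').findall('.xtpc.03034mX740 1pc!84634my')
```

[('.xtp', '.', '0303', '4mX740')]

This matches 2 to 5 of a non-digit, then a word character, then optionally a literal 'p' (captured); then one or more of a character in [b-g] (non-capturing group); then a non-word character (captured); then exactly 4 of a digit (captured); then the literal '4m', then zero or more of a word character (captured as 'id').
Matches: at [0:16] match '.xtpc.03034mX740', groups = ('.xtp', '.', '0303', '4mX740').
`findall` packs the 4 group values into a tuple for every match.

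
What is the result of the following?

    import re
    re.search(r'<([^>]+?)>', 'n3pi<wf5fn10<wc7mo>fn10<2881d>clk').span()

The match spans [4:19] → '<wf5fn10<wc7mo>'.

(4, 19)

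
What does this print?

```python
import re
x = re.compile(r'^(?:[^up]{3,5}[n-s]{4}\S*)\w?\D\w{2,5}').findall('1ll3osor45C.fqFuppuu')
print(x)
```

['1ll3osor45C.fqFuppuu']

The pattern matches anchored at the start of the string; then 3 to 5 of any character except [up], then exactly 4 of a character in [n-s], then zero or more of a non-whitespace character (non-capturing group); then optionally a word character, then a non-digit, then 2 to 5 of a word character.
Scanning left to right: at [0:20] → '1ll3osor45C.fqFuppuu'.
With no groups in the pattern, `findall` gives back each whole match — 1 here.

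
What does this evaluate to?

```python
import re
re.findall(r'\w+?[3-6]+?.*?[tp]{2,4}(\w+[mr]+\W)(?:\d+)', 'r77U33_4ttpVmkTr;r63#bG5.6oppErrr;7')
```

['Errr;']

This matches one or more of a word character (lazy), then one or more of a character in [3-6] (lazy); then zero or more of any character (lazy), then 2 to 4 of one of [tp]; then one or more of a word character, then one or more of one of [mr], then a non-word character (captured); then one or more of a digit (non-capturing group).
Walking the string: at [0:35] match 'r77U33_4ttpVmkTr;r63#bG5.6oppErrr;7', group 1 = 'Errr;'.
One capturing group, so `findall` returns just the captured substring from the one match — 1 in all.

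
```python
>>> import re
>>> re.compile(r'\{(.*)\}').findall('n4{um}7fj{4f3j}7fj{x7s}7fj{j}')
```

['um}7fj{4f3j}7fj{x7s}7fj{j']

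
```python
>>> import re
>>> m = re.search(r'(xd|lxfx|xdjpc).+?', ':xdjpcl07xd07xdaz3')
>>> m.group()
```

'xdj'

Branches in `(...|...)` are attempted left-to-right; the first branch that allows the whole pattern to succeed is taken.
The match spans [1:4] → 'xdj'.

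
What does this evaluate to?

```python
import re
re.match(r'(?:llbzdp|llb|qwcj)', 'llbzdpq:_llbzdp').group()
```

The regex engine tests alternatives in the order written; an earlier branch that matches wins even if a later one would match more.
`match` is anchored at position 0; if the pattern doesn't fit there, it returns None.
The match spans [0:6] → 'llbzdp'.

'llbzdp'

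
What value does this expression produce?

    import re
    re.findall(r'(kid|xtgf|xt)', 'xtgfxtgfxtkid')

Alternation isn't longest-match — the leftmost alternative that fits at this position is chosen.
Because there's exactly one group, `findall` drops the full match and keeps group 1 from each hit.

['xtgf', 'xtgf', 'xt', 'kid']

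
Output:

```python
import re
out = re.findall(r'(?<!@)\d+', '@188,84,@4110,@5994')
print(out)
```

['88', '84', '110', '994']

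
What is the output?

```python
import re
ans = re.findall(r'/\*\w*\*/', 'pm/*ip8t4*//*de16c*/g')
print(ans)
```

Walking the string: at [2:11] → '/*ip8t4*/'; at [11:20] → '/*de16c*/'.
Since nothing is captured, `findall` lists the 2 matched substrings directly.

['/*ip8t4*/', '/*de16c*/']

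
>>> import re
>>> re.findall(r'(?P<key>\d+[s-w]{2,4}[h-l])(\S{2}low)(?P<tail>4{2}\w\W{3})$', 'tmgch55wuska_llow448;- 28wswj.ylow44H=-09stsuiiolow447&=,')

[('09stsui', 'iolow', '447&=,')]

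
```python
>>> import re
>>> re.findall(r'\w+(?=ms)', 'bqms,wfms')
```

['bq', 'wf']

Because the assertion is zero-width, the text it checks is not consumed and won't appear in the result.
With no groups in the pattern, `findall` gives back each whole match — 2 here.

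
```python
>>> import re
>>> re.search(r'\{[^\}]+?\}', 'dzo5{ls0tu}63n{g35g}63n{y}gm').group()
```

`re.search` scans for the first position where the pattern succeeds.
The match spans [4:11] → '{ls0tu}'.

'{ls0tu}'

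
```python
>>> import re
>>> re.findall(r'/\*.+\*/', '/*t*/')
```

Since nothing is captured, `findall` lists the 1 matched substring directly.

['/*t*/']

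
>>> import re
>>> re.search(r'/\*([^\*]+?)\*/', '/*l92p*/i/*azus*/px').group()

'/*l92p*/'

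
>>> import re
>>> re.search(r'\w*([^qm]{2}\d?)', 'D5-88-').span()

The pattern matches zero or more of a word character; then exactly 2 of any character except [qm], then optionally a digit (captured).
Unlike `match`, `search` isn't anchored — it looks for the pattern anywhere in the string.
The match spans [0:5] → 'D5-88'.
Captured: group 1 = '-88'.

(0, 5)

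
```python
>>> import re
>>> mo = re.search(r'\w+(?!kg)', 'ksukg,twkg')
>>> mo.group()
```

Because the assertion is negative and zero-width, positions next to the forbidden text are skipped.
Unlike `match`, `search` isn't anchored — it looks for the pattern anywhere in the string.
The match spans [0:5] → 'ksukg'.

'ksukg'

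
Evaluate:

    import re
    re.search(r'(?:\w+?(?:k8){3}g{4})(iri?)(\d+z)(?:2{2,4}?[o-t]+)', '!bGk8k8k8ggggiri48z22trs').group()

'bGk8k8k8ggggiri48z22trs'

Pattern: one or more of a word character (lazy), then the literal 'k8' repeated 3 times, then exactly 4 of a literal 'g' (non-capturing group); then the literal 'ir', then optionally the literal 'i' (captured); then one or more of a digit, then the literal 'z' (captured); then 2 to 4 of a literal '2' (lazy), then one or more of a character in [o-t] (non-capturing group).
`re.search` tries every starting position until one works.
The match spans [1:24] → 'bGk8k8k8ggggiri48z22trs'.
Captured: group 1 = 'iri', group 2 = '48z'.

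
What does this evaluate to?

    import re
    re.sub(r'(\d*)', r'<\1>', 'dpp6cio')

Each match is replaced using the text its own group 1 captured.

'<>d<>p<>p<6><>c<>i<>o<>'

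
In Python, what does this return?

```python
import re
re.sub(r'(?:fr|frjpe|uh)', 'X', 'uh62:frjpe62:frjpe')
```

'X62:Xjpe62:Xjpe'

`|` is ordered: at each position the engine commits to the first alternative that works.
Matches: at [0:2] → 'uh'; at [5:7] → 'fr'; at [13:15] → 'fr'.
Every occurrence is swapped for 'X'.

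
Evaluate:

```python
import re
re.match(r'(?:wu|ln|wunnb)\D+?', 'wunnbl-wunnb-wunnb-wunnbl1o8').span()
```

(0, 3)

Alternation isn't longest-match — the leftmost alternative that fits at this position is chosen.
`re.match` only tries the pattern at the start of the string.
The match spans [0:3] → 'wun'.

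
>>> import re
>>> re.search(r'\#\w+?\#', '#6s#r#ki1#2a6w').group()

'#6s#'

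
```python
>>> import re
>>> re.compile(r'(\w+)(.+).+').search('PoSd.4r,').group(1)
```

'PoSd'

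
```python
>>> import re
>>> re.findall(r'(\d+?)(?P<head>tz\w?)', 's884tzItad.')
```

[('884', 'tzI')]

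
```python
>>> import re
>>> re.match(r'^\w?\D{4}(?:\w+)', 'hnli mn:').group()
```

'hnli mn'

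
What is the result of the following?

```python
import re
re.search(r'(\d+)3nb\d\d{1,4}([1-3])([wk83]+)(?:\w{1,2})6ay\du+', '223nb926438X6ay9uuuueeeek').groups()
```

The match spans [0:20] → '223nb926438X6ay9uuuu'.
Captured: group 1 = '22', group 2 = '3', group 3 = '8'.

('22', '3', '8')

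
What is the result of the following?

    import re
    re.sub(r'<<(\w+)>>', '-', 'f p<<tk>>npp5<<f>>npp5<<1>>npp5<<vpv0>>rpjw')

'f p-npp5-npp5-npp5-rpjw'

Each match is replaced by '-'.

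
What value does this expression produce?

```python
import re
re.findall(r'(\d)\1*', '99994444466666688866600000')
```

After group 1 captures some text, `\1` only succeeds where that same text appears again.
One capturing group, so `findall` returns just the captured substring from each match — 6 in all.

['9', '4', '6', '8', '6', '0']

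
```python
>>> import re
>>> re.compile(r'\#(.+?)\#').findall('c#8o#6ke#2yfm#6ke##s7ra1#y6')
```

['8o', '2yfm', '#s7ra1']

A non-greedy quantifier consumes as few characters as it can — just enough that the remainder of the pattern still matches from where it stops; whatever follows it matches normally.
Scanning left to right: at [1:5] match '#8o#', group 1 = '8o'; at [8:14] match '#2yfm#', group 1 = '2yfm'; at [17:25] match '##s7ra1#', group 1 = '#s7ra1'.
`findall` collects group 1 from each match (3 total).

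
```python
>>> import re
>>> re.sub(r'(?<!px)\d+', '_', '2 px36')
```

'_ px3_'

The negative lookahead/lookbehind blocks any match where the forbidden context is present.
`sub` substitutes '_' at each match site.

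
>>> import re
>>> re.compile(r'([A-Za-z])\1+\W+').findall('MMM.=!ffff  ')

['M', 'f']

After group 1 captures some text, `\1` only succeeds where that same text appears again.
Walking the string: at [0:6] match 'MMM.=!', group 1 = 'M'; at [6:12] match 'ffff  ', group 1 = 'f'.
`findall` collects group 1 from each match (2 total).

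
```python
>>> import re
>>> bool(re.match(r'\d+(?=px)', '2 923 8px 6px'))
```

False

Because the assertion is zero-width, the text it checks is not consumed and won't appear in the result.
`match` is anchored at position 0; if the pattern doesn't fit there, it returns None.
Here the string doesn't start with a match, so the call returns None, and `bool(None)` is False.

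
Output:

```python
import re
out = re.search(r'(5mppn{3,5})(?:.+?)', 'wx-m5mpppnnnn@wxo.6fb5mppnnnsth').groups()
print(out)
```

('5mppnnn',)

The match spans [21:29] → '5mppnnns'.
Captured: group 1 = '5mppnnn'.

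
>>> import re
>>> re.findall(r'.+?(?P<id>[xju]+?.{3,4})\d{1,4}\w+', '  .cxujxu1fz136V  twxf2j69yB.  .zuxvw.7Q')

['xujxu', 'xf2j6', 'uxvw.']

With the lazy modifier that quantifier settles for the fewest repetitions that let the rest of the pattern succeed (the atoms after it are unaffected and can still be greedy).
`findall` collects group 1 from each match (3 total).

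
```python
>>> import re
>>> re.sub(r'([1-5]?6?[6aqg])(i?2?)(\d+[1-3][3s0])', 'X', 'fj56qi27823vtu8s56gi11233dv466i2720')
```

The pattern matches optionally a character in [1-5], then optionally the literal '6', then one of [6aqg] (captured); then optionally a literal 'i', then optionally a literal '2' (captured); then one or more of a digit, then a character in [1-3], then one of [3s0] (captured).
Matches: at [2:11] → '56qi27823'; at [16:25] → '56gi11233'; at [27:35] → '466i2720'.
Every occurrence is swapped for 'X'.

'fjXvtu8sXdvX'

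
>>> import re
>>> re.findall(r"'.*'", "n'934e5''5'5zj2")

Matches: at [1:11] → "'934e5''5'".
With no groups in the pattern, `findall` gives back each whole match — 1 here.

["'934e5''5'"]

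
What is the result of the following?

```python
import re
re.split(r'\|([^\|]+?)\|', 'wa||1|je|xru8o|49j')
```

['wa|', '1', 'je', 'xru8o', '49j']

`re.split` interleaves the captured-group text with the surrounding fragments.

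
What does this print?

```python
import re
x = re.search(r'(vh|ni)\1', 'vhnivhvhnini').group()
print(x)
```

vhvh

`\1` has to match the exact text group 1 already captured.
`re.search` scans for the first position where the pattern succeeds.
The match spans [4:8] → 'vhvh'.
Captured: group 1 = 'vh'.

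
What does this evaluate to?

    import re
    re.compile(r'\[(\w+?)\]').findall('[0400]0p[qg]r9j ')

Walking the string: at [0:6] match '[0400]', group 1 = '0400'; at [8:12] match '[qg]', group 1 = 'qg'.
`findall` collects group 1 from each match (2 total).

['0400', 'qg']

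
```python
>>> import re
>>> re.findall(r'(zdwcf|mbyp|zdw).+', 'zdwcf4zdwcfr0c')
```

Alternation isn't longest-match — the leftmost alternative that fits at this position is chosen.
Matches: at [0:14] match 'zdwcf4zdwcfr0c', group 1 = 'zdwcf'.
One capturing group, so `findall` returns just the captured substring from the one match — 1 in all.

['zdwcf']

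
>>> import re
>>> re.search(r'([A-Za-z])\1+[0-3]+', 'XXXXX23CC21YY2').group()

'XXXXX23'

A backreference is literal: `\1` must see the identical characters the first group matched.
`re.search` tries every starting position until one works.
The match spans [0:7] → 'XXXXX23'.
Captured: group 1 = 'X'.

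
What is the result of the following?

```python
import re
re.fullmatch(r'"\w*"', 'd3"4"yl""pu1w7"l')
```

None

`re.fullmatch` is like wrapping the pattern in `^…$` (in single-line mode).
Here the string isn't matched end-to-end, so the call returns None.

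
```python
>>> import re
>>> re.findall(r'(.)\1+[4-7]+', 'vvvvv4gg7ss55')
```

The backreference `\1` re-matches whatever the first group consumed, character for character.
Walking the string: at [0:6] match 'vvvvv4', group 1 = 'v'; at [6:9] match 'gg7', group 1 = 'g'; at [9:13] match 'ss55', group 1 = 's'.
With a single group, `findall` returns only what that group captured — 3 items.

['v', 'g', 's']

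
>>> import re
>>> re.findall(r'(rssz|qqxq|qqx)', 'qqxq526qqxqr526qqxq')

['qqxq', 'qqxq', 'qqxq']

Alternation isn't longest-match — the leftmost alternative that fits at this position is chosen.
`findall` collects group 1 from each match (3 total).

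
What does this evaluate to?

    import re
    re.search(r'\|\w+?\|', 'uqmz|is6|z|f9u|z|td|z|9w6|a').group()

`search` walks the string left to right and returns the first match it finds.
The match spans [4:9] → '|is6|'.

'|is6|'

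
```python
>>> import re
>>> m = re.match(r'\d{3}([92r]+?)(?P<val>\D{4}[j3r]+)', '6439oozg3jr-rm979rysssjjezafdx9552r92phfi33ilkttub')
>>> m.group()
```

'6439oozg3jr'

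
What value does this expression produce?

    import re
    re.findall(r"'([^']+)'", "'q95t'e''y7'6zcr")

One capturing group, so `findall` returns just the captured substring from each match — 2 in all.

['q95t', 'y7']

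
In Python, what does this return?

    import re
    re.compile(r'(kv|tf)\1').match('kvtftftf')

`\1` is not a pattern — it's the concrete string captured by group 1, re-applied verbatim.
`re.match` won't scan ahead — the pattern has to work from the very first character.
Here the pattern fails at index 0, so the call returns None.

None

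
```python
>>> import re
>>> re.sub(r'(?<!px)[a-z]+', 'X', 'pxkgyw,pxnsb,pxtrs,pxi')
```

'X,X,X,X'

Because the assertion is negative and zero-width, positions next to the forbidden text are skipped.
Matches: at [0:6] → 'pxkgyw'; at [7:12] → 'pxnsb'; at [13:18] → 'pxtrs'; at [19:22] → 'pxi'.
Each match is replaced by 'X'.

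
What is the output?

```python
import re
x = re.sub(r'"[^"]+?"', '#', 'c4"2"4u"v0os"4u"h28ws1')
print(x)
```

c4#4u#4u"h28ws1

Each match is replaced by '#'.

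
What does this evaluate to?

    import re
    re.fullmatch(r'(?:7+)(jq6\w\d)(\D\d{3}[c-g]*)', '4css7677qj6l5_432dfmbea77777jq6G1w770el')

None

The pattern matches one or more of a literal '7' (non-capturing group); then the literal 'jq6', then a word character, then a digit (captured); then a non-digit, then exactly 3 of a digit, then zero or more of a character in [c-g] (captured).
`re.fullmatch` is like wrapping the pattern in `^…$` (in single-line mode).
Here there's no way to consume every character, so the call returns None.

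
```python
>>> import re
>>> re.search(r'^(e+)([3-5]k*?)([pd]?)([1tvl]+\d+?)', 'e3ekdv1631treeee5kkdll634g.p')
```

None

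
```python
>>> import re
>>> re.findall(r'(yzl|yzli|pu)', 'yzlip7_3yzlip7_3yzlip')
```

Alternation tries branches left to right and keeps the first one that lets the overall match succeed at that position.
With a single group, `findall` returns only what that group captured — 3 items.

['yzl', 'yzl', 'yzl']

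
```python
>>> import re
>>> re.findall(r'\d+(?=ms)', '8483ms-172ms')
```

['8483', '172']

Lookahead/lookbehind check context without consuming it, so the matched span excludes the asserted characters.
Scanning left to right: at [0:4] → '8483'; at [7:10] → '172'.
No capturing groups, so `findall` returns the 2 full match strings.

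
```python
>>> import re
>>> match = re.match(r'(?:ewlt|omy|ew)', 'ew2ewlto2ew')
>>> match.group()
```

'ew'

`re.match` won't scan ahead — the pattern has to work from the very first character.
The match spans [0:2] → 'ew'.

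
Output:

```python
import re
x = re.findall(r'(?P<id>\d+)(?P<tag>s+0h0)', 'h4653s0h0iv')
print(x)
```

The pattern matches one or more of a digit (captured as 'id'); then one or more of the literal 's', then the literal '0h0' (captured as 'tag').
Scanning left to right: at [1:9] match '4653s0h0', groups = ('4653', 's0h0').
2 groups means the one result is a tuple of 2 captured strings — 1 here.

[('4653', 's0h0')]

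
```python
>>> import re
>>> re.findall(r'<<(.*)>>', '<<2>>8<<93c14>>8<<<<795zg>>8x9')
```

['2>>8<<93c14>>8<<<<795zg']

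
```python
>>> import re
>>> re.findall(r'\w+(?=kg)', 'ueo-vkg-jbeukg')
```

['v', 'jbeu']

The positive lookaround only admits positions where the adjacent text matches; those characters stay outside the span.
`findall` yields the raw match text (2 of them) because the pattern has no groups.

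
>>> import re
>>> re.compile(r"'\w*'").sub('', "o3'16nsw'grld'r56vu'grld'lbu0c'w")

'o3grldgrldw'

Matches: at [2:9] → "'16nsw'"; at [13:20] → "'r56vu'"; at [24:31] → "'lbu0c'".
Every occurrence is swapped for ''.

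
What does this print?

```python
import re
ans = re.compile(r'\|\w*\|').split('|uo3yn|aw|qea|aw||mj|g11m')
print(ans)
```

['', 'aw', 'aw', 'mj|g11m']

Matches to split on: at [0:7] → '|uo3yn|'; at [9:14] → '|qea|'; at [16:18] → '||'.
The string is cut at each match, leaving 4 pieces.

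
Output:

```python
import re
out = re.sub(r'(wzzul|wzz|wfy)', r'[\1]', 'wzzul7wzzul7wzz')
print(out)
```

[wzzul]7[wzzul]7[wzz]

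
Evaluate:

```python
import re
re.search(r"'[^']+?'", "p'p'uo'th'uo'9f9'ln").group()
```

"'p'"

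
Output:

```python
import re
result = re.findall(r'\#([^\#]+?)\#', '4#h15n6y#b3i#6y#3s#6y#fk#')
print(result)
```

['h15n6y', '6y', '6y']

With a single group, `findall` returns only what that group captured — 3 items.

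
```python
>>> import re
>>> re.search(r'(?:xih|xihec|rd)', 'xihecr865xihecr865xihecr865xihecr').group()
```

'xih'

The regex engine tests alternatives in the order written; an earlier branch that matches wins even if a later one would match more.
`re.search` tries every starting position until one works.
The match spans [0:3] → 'xih'.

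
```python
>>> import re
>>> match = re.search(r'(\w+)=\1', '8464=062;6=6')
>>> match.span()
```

After group 1 captures some text, `\1` only succeeds where that same text appears again.
The match spans [9:12] → '6=6'.

(9, 12)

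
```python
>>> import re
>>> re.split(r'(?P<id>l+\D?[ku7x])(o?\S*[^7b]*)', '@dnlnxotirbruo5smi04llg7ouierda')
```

`re.split` interleaves the captured-group text with the surrounding fragments.

['@dn', 'lnx', 'otirbruo5smi04llg7ouierda', '']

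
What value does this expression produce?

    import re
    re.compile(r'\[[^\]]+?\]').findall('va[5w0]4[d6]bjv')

['[5w0]', '[d6]']

Since nothing is captured, `findall` lists the 2 matched substrings directly.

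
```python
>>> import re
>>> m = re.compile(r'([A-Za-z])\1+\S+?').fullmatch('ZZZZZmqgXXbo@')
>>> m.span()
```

(0, 13)

For `fullmatch`, every character of the input must be accounted for by the pattern.
The match spans [0:13] → 'ZZZZZmqgXXbo@'.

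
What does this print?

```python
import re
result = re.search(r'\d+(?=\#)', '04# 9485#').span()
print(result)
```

(0, 2)

The positive lookaround only admits positions where the adjacent text matches; those characters stay outside the span.
`re.search` scans for the first position where the pattern succeeds.
The match spans [0:2] → '04'.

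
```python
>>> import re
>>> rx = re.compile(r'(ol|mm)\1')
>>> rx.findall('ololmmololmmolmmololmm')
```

['ol', 'ol', 'ol']

The backreference `\1` re-matches whatever the first group consumed, character for character.
Scanning left to right: at [0:4] match 'olol', group 1 = 'ol'; at [6:10] match 'olol', group 1 = 'ol'; at [16:20] match 'olol', group 1 = 'ol'.
With a single group, `findall` returns only what that group captured — 3 items.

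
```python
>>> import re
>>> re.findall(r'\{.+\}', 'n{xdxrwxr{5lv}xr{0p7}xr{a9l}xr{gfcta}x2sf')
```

Scanning left to right: at [1:37] → '{xdxrwxr{5lv}xr{0p7}xr{a9l}xr{gfcta}'.
Since nothing is captured, `findall` lists the 1 matched substring directly.

['{xdxrwxr{5lv}xr{0p7}xr{a9l}xr{gfcta}']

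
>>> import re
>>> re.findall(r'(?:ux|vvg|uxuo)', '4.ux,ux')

['ux', 'ux']

Matches: at [2:4] → 'ux'; at [5:7] → 'ux'.
No capturing groups, so `findall` returns the 2 full match strings.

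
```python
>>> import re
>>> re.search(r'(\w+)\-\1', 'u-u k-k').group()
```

The backreference `\1` re-matches whatever the first group consumed, character for character.
`search` walks the string left to right and returns the first match it finds.
The match spans [0:3] → 'u-u'.
Captured: group 1 = 'u'.

'u-u'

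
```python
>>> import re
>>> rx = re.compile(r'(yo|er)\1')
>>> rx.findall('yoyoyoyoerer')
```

['yo', 'yo', 'er']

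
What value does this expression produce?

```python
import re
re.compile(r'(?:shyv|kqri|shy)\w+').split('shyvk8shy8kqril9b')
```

['', '']

Splitting on the pattern gives 2 pieces.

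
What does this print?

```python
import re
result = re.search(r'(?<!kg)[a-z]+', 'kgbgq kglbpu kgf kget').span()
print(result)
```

Because the assertion is negative and zero-width, positions next to the forbidden text are skipped.
`search` walks the string left to right and returns the first match it finds.
The match spans [0:5] → 'kgbgq'.

(0, 5)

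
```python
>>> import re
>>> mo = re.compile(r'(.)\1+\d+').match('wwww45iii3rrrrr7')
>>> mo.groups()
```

The match spans [0:6] → 'wwww45'.
Captured: group 1 = 'w'.

('w',)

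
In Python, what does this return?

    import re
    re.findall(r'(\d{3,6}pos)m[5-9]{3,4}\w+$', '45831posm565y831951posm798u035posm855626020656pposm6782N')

Pattern: 3 to 6 of a digit, then the literal 'pos' (captured); then the literal 'm', then 3 to 4 of a character in [5-9], then one or more of a word character; then anchored at the end.
Scanning left to right: at [0:56] match '45831posm565y831951posm798u035posm855626020656pposm6782N', group 1 = '45831pos'.
One capturing group, so `findall` returns just the captured substring from the one match — 1 in all.

['45831pos']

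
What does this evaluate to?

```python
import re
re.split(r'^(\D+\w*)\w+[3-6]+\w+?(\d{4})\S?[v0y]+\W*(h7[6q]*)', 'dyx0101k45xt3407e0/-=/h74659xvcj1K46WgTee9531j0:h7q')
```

['', 'dyx0101k', '3407', 'h7', '4659xvcj1K46WgTee9531j0:h7q']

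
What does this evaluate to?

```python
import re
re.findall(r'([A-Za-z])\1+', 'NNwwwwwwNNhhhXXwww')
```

After group 1 captures some text, `\1` only succeeds where that same text appears again.
Because there's exactly one group, `findall` drops the full match and keeps group 1 from each hit.

['N', 'w', 'N', 'h', 'X', 'w']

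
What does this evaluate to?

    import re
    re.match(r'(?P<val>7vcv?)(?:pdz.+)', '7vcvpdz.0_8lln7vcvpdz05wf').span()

The pattern matches the literal '7vc', then optionally a literal 'v' (captured as 'val'); then the literal 'pdz', then one or more of any character (non-capturing group).
`match` is anchored at position 0; if the pattern doesn't fit there, it returns None.
The match spans [0:25] → '7vcvpdz.0_8lln7vcvpdz05wf'.
Captured: group 1 = '7vcv'.

(0, 25)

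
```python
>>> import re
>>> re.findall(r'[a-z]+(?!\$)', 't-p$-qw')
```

The negative lookaround is zero-width — it rules out positions where the adjacent text would match, without consuming anything.
With no groups in the pattern, `findall` gives back each whole match — 2 here.

['t', 'qw']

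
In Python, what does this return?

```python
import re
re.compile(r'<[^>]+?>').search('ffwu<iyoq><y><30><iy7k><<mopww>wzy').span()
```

(4, 10)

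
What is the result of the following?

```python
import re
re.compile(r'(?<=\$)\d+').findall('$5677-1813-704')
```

['5677']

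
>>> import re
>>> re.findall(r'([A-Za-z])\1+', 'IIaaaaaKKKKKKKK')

`\1` has to match the exact text group 1 already captured.
Matches: at [0:2] match 'II', group 1 = 'I'; at [2:7] match 'aaaaa', group 1 = 'a'; at [7:15] match 'KKKKKKKK', group 1 = 'K'.
Because there's exactly one group, `findall` drops the full match and keeps group 1 from each hit.

['I', 'a', 'K']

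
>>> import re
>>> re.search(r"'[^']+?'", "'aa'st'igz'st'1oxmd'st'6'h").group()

"'aa'"

`re.search` scans for the first position where the pattern succeeds.
The match spans [0:4] → "'aa'".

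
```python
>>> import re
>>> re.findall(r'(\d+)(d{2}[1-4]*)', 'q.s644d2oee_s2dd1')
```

[('2', 'dd1')]

This matches one or more of a digit (captured); then exactly 2 of the literal 'd', then zero or more of a character in [1-4] (captured).
With 2 capturing groups, `findall` returns a 2-tuple per match.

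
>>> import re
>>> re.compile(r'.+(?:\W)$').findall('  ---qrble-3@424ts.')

['  ---qrble-3@424ts.']

The pattern matches one or more of any character; then a non-word character (non-capturing group); then anchored at the end.
Matches: at [0:19] → '  ---qrble-3@424ts.'.
With no groups in the pattern, `findall` gives back each whole match — 1 here.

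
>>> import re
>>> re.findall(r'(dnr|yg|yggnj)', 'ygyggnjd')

Alternation tries branches left to right and keeps the first one that lets the overall match succeed at that position.
Walking the string: at [0:2] match 'yg', group 1 = 'yg'; at [2:4] match 'yg', group 1 = 'yg'.
Because there's exactly one group, `findall` drops the full match and keeps group 1 from each hit.

['yg', 'yg']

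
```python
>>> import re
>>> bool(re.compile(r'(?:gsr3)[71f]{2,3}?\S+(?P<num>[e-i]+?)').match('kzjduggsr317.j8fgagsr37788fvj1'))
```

False

The pattern matches the literal 'gs', then the literal 'r3' (non-capturing group); then 2 to 3 of one of [71f] (lazy), then one or more of a non-whitespace character; then one or more of a character in [e-i] (lazy) (captured as 'num').
`match` is anchored at position 0; if the pattern doesn't fit there, it returns None.
Here the string doesn't start with a match, so the call returns None, and `bool(None)` is False.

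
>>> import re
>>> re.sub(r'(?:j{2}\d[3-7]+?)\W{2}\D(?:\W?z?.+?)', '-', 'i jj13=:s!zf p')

'i - p'

Pattern: exactly 2 of a literal 'j', then a digit, then one or more of a character in [3-7] (lazy) (non-capturing group); then exactly 2 of a non-word character, then a non-digit; then optionally a non-word character, then optionally the literal 'z', then one or more of any character (lazy) (non-capturing group).
Matches: at [2:12] → 'jj13=:s!zf'.
`sub` substitutes '-' at each match site.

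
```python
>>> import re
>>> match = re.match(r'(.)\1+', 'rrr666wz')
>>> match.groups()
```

A backreference is literal: `\1` must see the identical characters the first group matched.
`match` is anchored at position 0; if the pattern doesn't fit there, it returns None.
The match spans [0:3] → 'rrr'.
Captured: group 1 = 'r'.

('r',)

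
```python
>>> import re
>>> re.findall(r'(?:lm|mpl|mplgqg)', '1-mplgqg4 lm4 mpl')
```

['mpl', 'lm', 'mpl']

Alternation isn't longest-match — the leftmost alternative that fits at this position is chosen.
Scanning left to right: at [2:5] → 'mpl'; at [10:12] → 'lm'; at [14:17] → 'mpl'.
With no groups in the pattern, `findall` gives back each whole match — 3 here.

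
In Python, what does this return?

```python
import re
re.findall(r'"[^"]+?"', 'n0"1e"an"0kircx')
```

Scanning left to right: at [2:6] → '"1e"'.
With no groups in the pattern, `findall` gives back each whole match — 1 here.

['"1e"']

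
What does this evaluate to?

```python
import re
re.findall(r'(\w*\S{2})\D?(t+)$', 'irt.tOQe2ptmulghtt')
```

Pattern: zero or more of a word character, then exactly 2 of a non-whitespace character (captured); then optionally a non-digit; then one or more of a literal 't' (captured); then anchored at the end.
`findall` packs the 2 group values into a tuple for every match.

[('tOQe2ptmulght', 't')]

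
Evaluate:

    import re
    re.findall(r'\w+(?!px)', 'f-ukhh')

['f', 'ukhh']

The negative lookaround is zero-width — it rules out positions where the adjacent text would match, without consuming anything.
Since nothing is captured, `findall` lists the 2 matched substrings directly.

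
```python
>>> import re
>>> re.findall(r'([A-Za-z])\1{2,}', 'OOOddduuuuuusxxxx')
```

['O', 'd', 'u', 'x']

The backreference `\1` re-matches whatever the first group consumed, character for character.
`findall` collects group 1 from each match (4 total).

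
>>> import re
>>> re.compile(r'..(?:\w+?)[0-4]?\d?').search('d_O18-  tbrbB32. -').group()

'd_O18'

The pattern matches any character, then any character; then one or more of a word character (lazy) (non-capturing group); then optionally a character in [0-4], then optionally a digit.
`re.search` tries every starting position until one works.
The match spans [0:5] → 'd_O18'.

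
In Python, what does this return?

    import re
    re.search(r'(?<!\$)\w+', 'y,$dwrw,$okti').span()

(0, 1)

Because the assertion is negative and zero-width, positions next to the forbidden text are skipped.
The match spans [0:1] → 'y'.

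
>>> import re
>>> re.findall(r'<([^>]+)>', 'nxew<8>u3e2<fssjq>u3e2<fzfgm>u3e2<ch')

Because there's exactly one group, `findall` drops the full match and keeps group 1 from each hit.

['8', 'fssjq', 'fzfgm']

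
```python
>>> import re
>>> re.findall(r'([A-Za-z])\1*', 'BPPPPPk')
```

['B', 'P', 'k']

After group 1 captures some text, `\1` only succeeds where that same text appears again.
Because there's exactly one group, `findall` drops the full match and keeps group 1 from each hit.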